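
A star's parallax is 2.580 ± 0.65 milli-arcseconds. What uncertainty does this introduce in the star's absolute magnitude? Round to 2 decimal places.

σ_M = 0.55 mag

M = m − 5 log₁₀ d + 5 = m + 5 log₁₀ p + 5, so ∂M/∂p = 5/(p ln 10).
σ_M = (5/ln 10) · (σ_p/p) = 2.1715 × 0.65/2.580 = 2.1715 × 0.25194 = 0.54709.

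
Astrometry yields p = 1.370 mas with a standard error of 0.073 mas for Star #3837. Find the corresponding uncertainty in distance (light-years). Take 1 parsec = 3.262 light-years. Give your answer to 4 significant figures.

126.9 ly

d = 1/p, so σ_d = σ_p / p².
σ_d = 0.0000730 / (0.001370)² = 0.0000730 / 0.0000018769 = 38.894 pc = 38.894 × 3.262 ly = 126.87 ly.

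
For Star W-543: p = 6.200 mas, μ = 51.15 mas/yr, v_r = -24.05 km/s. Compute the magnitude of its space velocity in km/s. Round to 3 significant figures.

d = 1/p = 1/0.006200″ = 161.29 pc.
μ = 51.15 mas/yr = 0.05115 ″/yr.
v_t = 4.740 μ d = 4.740 × 0.05115 × 161.29 = 39.105 km/s.
v = √(v_r² + v_t²) = √((-24.05)² + 39.105²) = √2107.6 = 45.909 km/s.

45.9 km/s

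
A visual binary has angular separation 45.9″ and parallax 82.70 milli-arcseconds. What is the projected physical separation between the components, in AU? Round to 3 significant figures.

d = 1/p = 1/0.08270″ = 12.092 pc.
At distance d (pc), an angle of θ arcsec spans θ·d AU: s = 45.9 × 12.092 = 555.02 AU.

555 AU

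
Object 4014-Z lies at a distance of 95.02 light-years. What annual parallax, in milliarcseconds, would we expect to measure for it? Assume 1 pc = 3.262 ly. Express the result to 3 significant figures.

d = 95.02 ly ÷ 3.262 = 29.129 pc.
p = 1/d = 1/29.129 = 0.03433 arcsec.
= 0.03433 × 1000 = 34.33 mas.

34.3 mas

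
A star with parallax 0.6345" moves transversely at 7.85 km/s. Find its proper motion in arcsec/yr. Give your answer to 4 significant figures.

d = 1/p = 1/0.6345″ = 1.576 pc.
μ = v_t / (4.74 d) = 7.85 / (4.74 × 1.576) = 7.85 / 7.4702 = 1.0508 ″/yr.

1.051 arcsec/yr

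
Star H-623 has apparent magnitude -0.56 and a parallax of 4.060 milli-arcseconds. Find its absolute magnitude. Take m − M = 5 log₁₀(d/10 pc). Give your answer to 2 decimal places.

d = 1/p = 1/0.004060″ = 246.31 pc.
m − M = 5 log₁₀(246.31) − 5 = 11.9574 − 5 = 6.9574.
M = m − (m − M) = -0.56 − 6.9574 = -7.52.

M = -7.52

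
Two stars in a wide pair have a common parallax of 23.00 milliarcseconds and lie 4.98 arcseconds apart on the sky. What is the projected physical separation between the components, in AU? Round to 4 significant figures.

216.5 AU

d = 1/p = 1/0.02300″ = 43.478 pc.
At distance d (pc), an angle of θ arcsec spans θ·d AU: s = 4.98 × 43.478 = 216.52 AU.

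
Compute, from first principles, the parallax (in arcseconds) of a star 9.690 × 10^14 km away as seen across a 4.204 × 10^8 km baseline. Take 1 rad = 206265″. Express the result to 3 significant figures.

θ ≈ B/d = (4.204 × 10^8) / (9.690 × 10^14) = 4.3385 × 10^-7 rad.
In arcseconds: 4.3385 × 10^-7 × 206265 = 0.089488″.

0.0895 arcsec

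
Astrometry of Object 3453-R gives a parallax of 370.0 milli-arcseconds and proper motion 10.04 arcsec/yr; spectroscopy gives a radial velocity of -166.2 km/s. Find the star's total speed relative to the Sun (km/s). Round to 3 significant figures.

210 km/s

d = 1/p = 1/0.3700″ = 2.7027 pc.
v_t = 4.740 μ d = 4.740 × 10.04 × 2.7027 = 128.62 km/s.
v = √(v_r² + v_t²) = √((-166.2)² + 128.62²) = √44165.5 = 210.16 km/s.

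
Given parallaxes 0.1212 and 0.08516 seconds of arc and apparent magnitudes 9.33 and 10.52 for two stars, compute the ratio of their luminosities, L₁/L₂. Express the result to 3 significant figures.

d₁ = 1/p₁ = 1/0.1212″ = 8.2508 pc; d₂ = 1/p₂ = 1/0.08516″ = 11.743 pc.
M₁ = m₁ − 5 log₁₀ d₁ + 5 = 9.33 − 4.5825 + 5 = 9.7475.
M₂ = 10.52 − 5.3489 + 5 = 10.1711.
L₁/L₂ = 10^(0.4(M₂ − M₁)) = 10^(0.4 × 0.4236) = 10^0.16944 = 1.4772.

L₁/L₂ = 1.48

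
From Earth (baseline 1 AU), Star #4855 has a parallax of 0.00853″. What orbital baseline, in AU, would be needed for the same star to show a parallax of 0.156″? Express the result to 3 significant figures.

18.3 AU

Parallax scales linearly with baseline: p ∝ B, so B = p_target / p_Earth × 1 AU.
B = 0.156 / 0.00853 = 18.288 AU.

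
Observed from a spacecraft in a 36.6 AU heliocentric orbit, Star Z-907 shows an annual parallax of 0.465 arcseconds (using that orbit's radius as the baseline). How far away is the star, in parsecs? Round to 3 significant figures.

78.7 pc

With baseline B (in AU) and parallax p (in arcsec), d = B/p parsecs.
d = 36.6 / 0.465 = 78.71 pc.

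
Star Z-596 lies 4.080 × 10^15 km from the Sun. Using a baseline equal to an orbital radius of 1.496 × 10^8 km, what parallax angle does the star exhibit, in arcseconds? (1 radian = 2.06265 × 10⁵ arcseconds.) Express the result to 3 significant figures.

0.00756 arcsec

θ ≈ B/d = (1.496 × 10^8) / (4.080 × 10^15) = 3.6667 × 10^-8 rad.
In arcseconds: 3.6667 × 10^-8 × 206265 = 0.0075631″.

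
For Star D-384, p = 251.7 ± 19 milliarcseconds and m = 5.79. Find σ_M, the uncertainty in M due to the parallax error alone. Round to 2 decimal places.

M = m − 5 log₁₀ d + 5 = m + 5 log₁₀ p + 5, so ∂M/∂p = 5/(p ln 10).
σ_M = (5/ln 10) · (σ_p/p) = 2.1715 × 19/251.7 = 2.1715 × 0.075487 = 0.16392.

σ_M = 0.16 mag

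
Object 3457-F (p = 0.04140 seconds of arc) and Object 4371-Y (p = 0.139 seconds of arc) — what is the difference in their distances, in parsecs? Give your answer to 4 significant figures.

d_A = 1/0.04140″ = 24.155 pc; d_B = 1/0.1390″ = 7.1942 pc.
|d_B − d_A| = |7.1942 − 24.155| = 16.961 pc.

16.96 pc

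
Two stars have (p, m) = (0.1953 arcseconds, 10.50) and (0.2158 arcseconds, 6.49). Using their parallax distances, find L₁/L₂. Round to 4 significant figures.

L₁/L₂ = 0.03039

d₁ = 1/p₁ = 1/0.1953″ = 5.1203 pc; d₂ = 1/p₂ = 1/0.2158″ = 4.6339 pc.
M₁ = m₁ − 5 log₁₀ d₁ + 5 = 10.50 − 3.5465 + 5 = 11.9535.
M₂ = 6.49 − 3.3297 + 5 = 8.1603.
L₁/L₂ = 10^(0.4(M₂ − M₁)) = 10^(0.4 × (-3.7932)) = 10^(-1.51728) = 0.030389.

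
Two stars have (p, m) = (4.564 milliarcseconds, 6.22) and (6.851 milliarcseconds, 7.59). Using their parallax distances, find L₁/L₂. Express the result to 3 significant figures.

L₁/L₂ = 7.96

d₁ = 1/p₁ = 1/0.004564″ = 219.11 pc; d₂ = 1/p₂ = 1/0.006851″ = 145.96 pc.
M₁ = m₁ − 5 log₁₀ d₁ + 5 = 6.22 − 11.7033 + 5 = -0.4833.
M₂ = 7.59 − 10.8212 + 5 = 1.7688.
L₁/L₂ = 10^(0.4(M₂ − M₁)) = 10^(0.4 × 2.2521) = 10^0.90084 = 7.9587.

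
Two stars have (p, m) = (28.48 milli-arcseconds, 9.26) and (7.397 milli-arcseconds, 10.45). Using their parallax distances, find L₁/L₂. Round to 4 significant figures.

L₁/L₂ = 0.2019

d₁ = 1/p₁ = 1/0.02848″ = 35.112 pc; d₂ = 1/p₂ = 1/0.007397″ = 135.19 pc.
M₁ = m₁ − 5 log₁₀ d₁ + 5 = 9.26 − 7.7273 + 5 = 6.5327.
M₂ = 10.45 − 10.6547 + 5 = 4.7953.
L₁/L₂ = 10^(0.4(M₂ − M₁)) = 10^(0.4 × (-1.7374)) = 10^(-0.69496) = 0.20186.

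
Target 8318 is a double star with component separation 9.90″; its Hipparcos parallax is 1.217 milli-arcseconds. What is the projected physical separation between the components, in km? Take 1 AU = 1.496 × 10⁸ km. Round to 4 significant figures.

d = 1/p = 1/0.001217″ = 821.69 pc.
At distance d (pc), an angle of θ arcsec spans θ·d AU: s = 9.90 × 821.69 = 8134.7 AU.
= 8134.7 × 1.496 × 10⁸ km = 1.2170 × 10^12 km.

1.217 × 10^12 km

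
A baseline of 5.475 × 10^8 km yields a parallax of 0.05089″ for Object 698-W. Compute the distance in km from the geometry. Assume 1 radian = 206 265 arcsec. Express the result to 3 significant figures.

θ = 0.05089″ = 0.05089/206265 = 2.4672 × 10^-7 rad.
d = B/θ = (5.475 × 10^8) / (2.4672 × 10^-7) = 2.2191 × 10^15 km.

2.22 × 10^15 km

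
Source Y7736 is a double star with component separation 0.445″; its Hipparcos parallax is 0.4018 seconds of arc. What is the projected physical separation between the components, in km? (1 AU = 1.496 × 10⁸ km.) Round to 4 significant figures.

d = 1/p = 1/0.4018″ = 2.4888 pc.
At distance d (pc), an angle of θ arcsec spans θ·d AU: s = 0.445 × 2.4888 = 1.1075 AU.
= 1.1075 × 1.496 × 10⁸ km = 1.6568 × 10^8 km.

1.657 × 10^8 km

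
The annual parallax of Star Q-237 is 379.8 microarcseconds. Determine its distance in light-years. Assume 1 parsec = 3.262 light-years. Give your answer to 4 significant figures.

8589 light years

p = 379.8 microarcseconds = 0.0003798 arcsec.
d = 1/p = 1/0.0003798 = 2633 pc.
In light-years: 2633 × 3.262 = 8588.8 ly.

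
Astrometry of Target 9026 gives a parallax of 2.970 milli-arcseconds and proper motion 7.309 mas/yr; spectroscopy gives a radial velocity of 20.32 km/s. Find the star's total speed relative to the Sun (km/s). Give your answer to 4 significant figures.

23.43 km/s

d = 1/p = 1/0.002970″ = 336.7 pc.
μ = 7.309 mas/yr = 0.007309 ″/yr.
v_t = 4.740 μ d = 4.740 × 0.007309 × 336.7 = 11.665 km/s.
v = √(v_r² + v_t²) = √(20.32² + 11.665²) = √548.975 = 23.43 km/s.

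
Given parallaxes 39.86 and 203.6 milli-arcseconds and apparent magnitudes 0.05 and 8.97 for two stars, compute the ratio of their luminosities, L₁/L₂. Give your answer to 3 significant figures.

L₁/L₂ = 96500

d₁ = 1/p₁ = 1/0.03986″ = 25.088 pc; d₂ = 1/p₂ = 1/0.2036″ = 4.9116 pc.
M₁ = m₁ − 5 log₁₀ d₁ + 5 = 0.05 − 6.9973 + 5 = -1.9473.
M₂ = 8.97 − 3.4561 + 5 = 10.5139.
L₁/L₂ = 10^(0.4(M₂ − M₁)) = 10^(0.4 × 12.4612) = 10^4.98448 = 96489.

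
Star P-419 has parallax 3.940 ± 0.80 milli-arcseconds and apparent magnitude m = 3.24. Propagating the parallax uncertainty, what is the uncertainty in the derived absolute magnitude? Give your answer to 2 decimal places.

M = m − 5 log₁₀ d + 5 = m + 5 log₁₀ p + 5, so ∂M/∂p = 5/(p ln 10).
σ_M = (5/ln 10) · (σ_p/p) = 2.1715 × 0.80/3.940 = 2.1715 × 0.20305 = 0.44092.

σ_M = 0.44 mag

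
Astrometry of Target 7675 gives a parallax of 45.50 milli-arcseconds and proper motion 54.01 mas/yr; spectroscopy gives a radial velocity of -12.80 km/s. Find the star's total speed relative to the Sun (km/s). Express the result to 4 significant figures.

13.98 km/s

d = 1/p = 1/0.04550″ = 21.978 pc.
μ = 54.01 mas/yr = 0.05401 ″/yr.
v_t = 4.740 μ d = 4.740 × 0.05401 × 21.978 = 5.6265 km/s.
v = √(v_r² + v_t²) = √((-12.80)² + 5.6265²) = √195.498 = 13.982 km/s.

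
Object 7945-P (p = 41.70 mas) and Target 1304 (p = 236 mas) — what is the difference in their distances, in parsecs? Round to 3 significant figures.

d_A = 1/0.04170″ = 23.981 pc; d_B = 1/0.2360″ = 4.2373 pc.
|d_B − d_A| = |4.2373 − 23.981| = 19.744 pc.

19.7 pc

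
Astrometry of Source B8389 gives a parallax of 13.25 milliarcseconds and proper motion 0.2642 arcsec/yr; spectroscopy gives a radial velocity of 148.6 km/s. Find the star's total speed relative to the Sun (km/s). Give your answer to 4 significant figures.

176.1 km/s

d = 1/p = 1/0.01325″ = 75.472 pc.
v_t = 4.740 μ d = 4.740 × 0.2642 × 75.472 = 94.514 km/s.
v = √(v_r² + v_t²) = √(148.6² + 94.514²) = √31014.9 = 176.11 km/s.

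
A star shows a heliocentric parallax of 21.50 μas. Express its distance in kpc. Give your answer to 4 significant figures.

46.51 kpc

p = 21.50 μas = 0.00002150 arcsec.
d = 1/p = 1/0.00002150 = 46512 pc.
= 46.512 kpc.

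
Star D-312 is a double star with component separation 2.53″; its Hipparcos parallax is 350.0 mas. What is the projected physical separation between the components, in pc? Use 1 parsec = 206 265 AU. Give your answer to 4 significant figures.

3.505 × 10^-5 pc

d = 1/p = 1/0.3500″ = 2.8571 pc.
At distance d (pc), an angle of θ arcsec spans θ·d AU: s = 2.53 × 2.8571 = 7.2285 AU.
= 7.2285 / 206265 = 3.5045 × 10^-5 pc.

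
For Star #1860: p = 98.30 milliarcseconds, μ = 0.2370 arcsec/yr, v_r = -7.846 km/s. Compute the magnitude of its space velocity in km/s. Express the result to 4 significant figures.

d = 1/p = 1/0.09830″ = 10.173 pc.
v_t = 4.740 μ d = 4.740 × 0.2370 × 10.173 = 11.428 km/s.
v = √(v_r² + v_t²) = √((-7.846)² + 11.428²) = √192.159 = 13.862 km/s.

13.86 km/s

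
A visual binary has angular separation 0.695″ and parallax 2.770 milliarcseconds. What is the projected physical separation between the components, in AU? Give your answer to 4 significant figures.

250.9 AU

d = 1/p = 1/0.002770″ = 361.01 pc.
At distance d (pc), an angle of θ arcsec spans θ·d AU: s = 0.695 × 361.01 = 250.9 AU.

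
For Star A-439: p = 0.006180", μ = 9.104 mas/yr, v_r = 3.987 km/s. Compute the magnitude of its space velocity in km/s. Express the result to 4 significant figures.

d = 1/p = 1/0.006180″ = 161.81 pc.
μ = 9.104 mas/yr = 0.009104 ″/yr.
v_t = 4.740 μ d = 4.740 × 0.009104 × 161.81 = 6.9826 km/s.
v = √(v_r² + v_t²) = √(3.987² + 6.9826²) = √64.6529 = 8.0407 km/s.

8.041 km/s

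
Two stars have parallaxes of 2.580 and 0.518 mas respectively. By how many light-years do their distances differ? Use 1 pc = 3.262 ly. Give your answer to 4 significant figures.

d_A = 1/0.002580″ = 387.6 pc; d_B = 1/0.0005180″ = 1930.5 pc.
|d_B − d_A| = |1930.5 − 387.6| = 1542.9 pc = 1542.9 × 3.262 ly = 5032.9 ly.

5033 ly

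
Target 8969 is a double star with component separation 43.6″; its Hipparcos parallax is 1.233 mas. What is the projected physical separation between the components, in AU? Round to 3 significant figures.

35400 AU

d = 1/p = 1/0.001233″ = 811.03 pc.
At distance d (pc), an angle of θ arcsec spans θ·d AU: s = 43.6 × 811.03 = 35361 AU.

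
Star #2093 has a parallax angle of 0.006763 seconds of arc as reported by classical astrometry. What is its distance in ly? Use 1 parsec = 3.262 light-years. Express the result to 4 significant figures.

d = 1/p = 1/0.006763 = 147.86 pc.
In light-years: 147.86 × 3.262 = 482.32 ly.

482.3 ly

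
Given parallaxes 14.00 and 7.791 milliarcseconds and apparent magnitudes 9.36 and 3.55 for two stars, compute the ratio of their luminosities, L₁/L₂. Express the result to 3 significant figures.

d₁ = 1/p₁ = 1/0.01400″ = 71.429 pc; d₂ = 1/p₂ = 1/0.007791″ = 128.35 pc.
M₁ = m₁ − 5 log₁₀ d₁ + 5 = 9.36 − 9.2694 + 5 = 5.0906.
M₂ = 3.55 − 10.5420 + 5 = -1.9920.
L₁/L₂ = 10^(0.4(M₂ − M₁)) = 10^(0.4 × (-7.0826)) = 10^(-2.83304) = 0.0014688.

L₁/L₂ = 0.00147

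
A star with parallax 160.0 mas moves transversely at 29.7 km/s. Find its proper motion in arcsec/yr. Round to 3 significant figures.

1.00 arcsec/yr

d = 1/p = 1/0.1600″ = 6.25 pc.
μ = v_t / (4.74 d) = 29.7 / (4.74 × 6.25) = 29.7 / 29.625 = 1.0025 ″/yr.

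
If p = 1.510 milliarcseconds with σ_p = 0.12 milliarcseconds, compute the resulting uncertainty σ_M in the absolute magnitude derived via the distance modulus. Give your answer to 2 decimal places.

M = m − 5 log₁₀ d + 5 = m + 5 log₁₀ p + 5, so ∂M/∂p = 5/(p ln 10).
σ_M = (5/ln 10) · (σ_p/p) = 2.1715 × 0.12/1.510 = 2.1715 × 0.07947 = 0.17257.

σ_M = 0.17 mag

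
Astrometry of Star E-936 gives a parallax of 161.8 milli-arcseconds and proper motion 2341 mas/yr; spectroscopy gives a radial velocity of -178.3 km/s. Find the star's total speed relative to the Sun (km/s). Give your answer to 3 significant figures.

191 km/s

d = 1/p = 1/0.1618″ = 6.1805 pc.
μ = 2341 mas/yr = 2.341 ″/yr.
v_t = 4.740 μ d = 4.740 × 2.341 × 6.1805 = 68.581 km/s.
v = √(v_r² + v_t²) = √((-178.3)² + 68.581²) = √36494.2 = 191.03 km/s.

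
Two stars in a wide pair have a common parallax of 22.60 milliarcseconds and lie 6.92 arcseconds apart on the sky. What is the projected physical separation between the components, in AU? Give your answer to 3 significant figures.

d = 1/p = 1/0.02260″ = 44.248 pc.
At distance d (pc), an angle of θ arcsec spans θ·d AU: s = 6.92 × 44.248 = 306.2 AU.

306 AU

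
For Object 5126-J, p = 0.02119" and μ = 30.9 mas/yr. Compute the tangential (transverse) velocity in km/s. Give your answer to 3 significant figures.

6.91 km/s

d = 1/p = 1/0.02119″ = 47.192 pc.
μ = 30.9 mas/yr = 0.0309 ″/yr.
v_t = 4.74 × μ × d = 4.74 × 0.0309 × 47.192 = 6.912 km/s.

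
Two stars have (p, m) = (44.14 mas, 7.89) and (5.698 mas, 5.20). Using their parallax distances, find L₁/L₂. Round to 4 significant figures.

L₁/L₂ = 0.001399

d₁ = 1/p₁ = 1/0.04414″ = 22.655 pc; d₂ = 1/p₂ = 1/0.005698″ = 175.5 pc.
M₁ = m₁ − 5 log₁₀ d₁ + 5 = 7.89 − 6.7758 + 5 = 6.1142.
M₂ = 5.20 − 11.2214 + 5 = -1.0214.
L₁/L₂ = 10^(0.4(M₂ − M₁)) = 10^(0.4 × (-7.1356)) = 10^(-2.85424) = 0.0013988.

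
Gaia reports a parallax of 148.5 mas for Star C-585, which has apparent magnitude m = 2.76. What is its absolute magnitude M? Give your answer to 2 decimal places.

M = 3.62

d = 1/p = 1/0.1485″ = 6.734 pc.
m − M = 5 log₁₀(6.734) − 5 = 4.1414 − 5 = -0.8586.
M = m − (m − M) = 2.76 − (-0.8586) = 3.62.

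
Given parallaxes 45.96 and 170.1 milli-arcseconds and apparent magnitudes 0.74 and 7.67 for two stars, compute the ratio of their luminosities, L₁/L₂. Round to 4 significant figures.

d₁ = 1/p₁ = 1/0.04596″ = 21.758 pc; d₂ = 1/p₂ = 1/0.1701″ = 5.8789 pc.
M₁ = m₁ − 5 log₁₀ d₁ + 5 = 0.74 − 6.6881 + 5 = -0.9481.
M₂ = 7.67 − 3.8465 + 5 = 8.8235.
L₁/L₂ = 10^(0.4(M₂ − M₁)) = 10^(0.4 × 9.7716) = 10^3.90864 = 8102.9.

L₁/L₂ = 8103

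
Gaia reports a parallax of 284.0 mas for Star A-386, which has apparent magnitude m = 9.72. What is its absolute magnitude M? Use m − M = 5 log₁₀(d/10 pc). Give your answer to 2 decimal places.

d = 1/p = 1/0.2840″ = 3.5211 pc.
m − M = 5 log₁₀(3.5211) − 5 = 2.7334 − 5 = -2.2666.
M = m − (m − M) = 9.72 − (-2.2666) = 11.99.

M = 11.99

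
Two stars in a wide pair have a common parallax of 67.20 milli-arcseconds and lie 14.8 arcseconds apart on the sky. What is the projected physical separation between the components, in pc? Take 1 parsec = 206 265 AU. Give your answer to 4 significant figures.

d = 1/p = 1/0.06720″ = 14.881 pc.
At distance d (pc), an angle of θ arcsec spans θ·d AU: s = 14.8 × 14.881 = 220.24 AU.
= 220.24 / 206265 = 0.0010678 pc.

0.001068 pc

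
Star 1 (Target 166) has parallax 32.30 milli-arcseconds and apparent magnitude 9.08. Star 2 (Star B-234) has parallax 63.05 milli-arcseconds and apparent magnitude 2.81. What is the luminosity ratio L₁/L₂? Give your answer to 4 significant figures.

L₁/L₂ = 0.01183

d₁ = 1/p₁ = 1/0.03230″ = 30.96 pc; d₂ = 1/p₂ = 1/0.06305″ = 15.86 pc.
M₁ = m₁ − 5 log₁₀ d₁ + 5 = 9.08 − 7.4540 + 5 = 6.6260.
M₂ = 2.81 − 6.0015 + 5 = 1.8085.
L₁/L₂ = 10^(0.4(M₂ − M₁)) = 10^(0.4 × (-4.8175)) = 10^(-1.92700) = 0.01183.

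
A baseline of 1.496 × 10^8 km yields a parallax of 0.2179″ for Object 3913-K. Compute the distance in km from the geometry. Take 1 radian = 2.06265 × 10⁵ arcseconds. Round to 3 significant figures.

θ = 0.2179″ = 0.2179/206265 = 1.0564 × 10^-6 rad.
d = B/θ = (1.496 × 10^8) / (1.0564 × 10^-6) = 1.4161 × 10^14 km.

1.42 × 10^14 km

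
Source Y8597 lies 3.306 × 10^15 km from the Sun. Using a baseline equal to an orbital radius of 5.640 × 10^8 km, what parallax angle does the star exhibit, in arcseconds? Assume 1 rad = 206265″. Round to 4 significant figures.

θ ≈ B/d = (5.640 × 10^8) / (3.306 × 10^15) = 1.7060 × 10^-7 rad.
In arcseconds: 1.7060 × 10^-7 × 206265 = 0.035189″.

0.03519 arcsec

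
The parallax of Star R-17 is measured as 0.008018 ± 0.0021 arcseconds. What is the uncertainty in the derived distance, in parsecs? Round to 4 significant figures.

32.67 pc

d = 1/p, so σ_d = σ_p / p².
σ_d = 0.00210 / (0.008018)² = 0.00210 / 0.000064288 = 32.666 pc.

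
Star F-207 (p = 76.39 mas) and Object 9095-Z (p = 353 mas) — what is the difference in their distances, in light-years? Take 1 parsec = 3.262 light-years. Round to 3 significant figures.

d_A = 1/0.07639″ = 13.091 pc; d_B = 1/0.3530″ = 2.8329 pc.
|d_B − d_A| = |2.8329 − 13.091| = 10.258 pc = 10.258 × 3.262 ly = 33.462 ly.

33.5 ly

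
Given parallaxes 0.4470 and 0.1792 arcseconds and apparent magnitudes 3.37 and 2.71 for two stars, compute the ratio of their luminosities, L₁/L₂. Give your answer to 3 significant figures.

d₁ = 1/p₁ = 1/0.4470″ = 2.2371 pc; d₂ = 1/p₂ = 1/0.1792″ = 5.5804 pc.
M₁ = m₁ − 5 log₁₀ d₁ + 5 = 3.37 − 1.7484 + 5 = 6.6216.
M₂ = 2.71 − 3.7333 + 5 = 3.9767.
L₁/L₂ = 10^(0.4(M₂ − M₁)) = 10^(0.4 × (-2.6449)) = 10^(-1.05796) = 0.087506.

L₁/L₂ = 0.0875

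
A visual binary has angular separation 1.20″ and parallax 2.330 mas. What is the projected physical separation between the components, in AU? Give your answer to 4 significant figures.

515.0 AU

d = 1/p = 1/0.002330″ = 429.18 pc.
At distance d (pc), an angle of θ arcsec spans θ·d AU: s = 1.20 × 429.18 = 515.02 AU.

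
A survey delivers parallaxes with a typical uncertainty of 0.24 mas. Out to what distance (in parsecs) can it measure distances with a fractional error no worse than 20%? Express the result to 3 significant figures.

833 pc

σ_d/d = σ_p/p, so the condition is σ_p/p ≤ 0.20, i.e. p ≥ σ_p/0.20.
p_min = 0.24/0.20 = 1.2 mas = 0.0012 arcsec.
d_max = 1/p_min = 1/0.0012 = 833.33 pc.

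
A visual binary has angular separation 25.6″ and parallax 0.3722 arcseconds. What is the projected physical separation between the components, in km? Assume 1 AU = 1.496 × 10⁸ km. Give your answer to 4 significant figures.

d = 1/p = 1/0.3722″ = 2.6867 pc.
At distance d (pc), an angle of θ arcsec spans θ·d AU: s = 25.6 × 2.6867 = 68.78 AU.
= 68.78 × 1.496 × 10⁸ km = 1.0289 × 10^10 km.

1.029 × 10^10 km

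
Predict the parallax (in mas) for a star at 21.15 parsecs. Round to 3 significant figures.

47.3 mas

p = 1/d = 1/21.15 = 0.047281 arcsec.
= 0.047281 × 1000 = 47.281 mas.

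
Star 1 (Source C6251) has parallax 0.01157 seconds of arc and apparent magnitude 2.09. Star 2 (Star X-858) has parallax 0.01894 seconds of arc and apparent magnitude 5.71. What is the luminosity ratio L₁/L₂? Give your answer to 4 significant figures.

d₁ = 1/p₁ = 1/0.01157″ = 86.43 pc; d₂ = 1/p₂ = 1/0.01894″ = 52.798 pc.
M₁ = m₁ − 5 log₁₀ d₁ + 5 = 2.09 − 9.6833 + 5 = -2.5933.
M₂ = 5.71 − 8.6131 + 5 = 2.0969.
L₁/L₂ = 10^(0.4(M₂ − M₁)) = 10^(0.4 × 4.6902) = 10^1.87608 = 75.176.

L₁/L₂ = 75.18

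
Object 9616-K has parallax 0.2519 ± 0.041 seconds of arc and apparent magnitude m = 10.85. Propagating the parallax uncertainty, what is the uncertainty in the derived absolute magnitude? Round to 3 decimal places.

σ_M = 0.353 mag

M = m − 5 log₁₀ d + 5 = m + 5 log₁₀ p + 5, so ∂M/∂p = 5/(p ln 10).
σ_M = (5/ln 10) · (σ_p/p) = 2.1715 × 0.041/0.2519 = 2.1715 × 0.16276 = 0.35343.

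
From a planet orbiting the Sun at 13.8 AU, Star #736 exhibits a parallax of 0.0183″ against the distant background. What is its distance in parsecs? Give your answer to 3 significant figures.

With baseline B (in AU) and parallax p (in arcsec), d = B/p parsecs.
d = 13.8 / 0.0183 = 754.1 pc.

754 pc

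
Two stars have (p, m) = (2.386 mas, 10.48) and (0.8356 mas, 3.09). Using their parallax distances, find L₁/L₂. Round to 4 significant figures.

d₁ = 1/p₁ = 1/0.002386″ = 419.11 pc; d₂ = 1/p₂ = 1/0.0008356″ = 1196.7 pc.
M₁ = m₁ − 5 log₁₀ d₁ + 5 = 10.48 − 13.1116 + 5 = 2.3684.
M₂ = 3.09 − 15.3899 + 5 = -7.2999.
L₁/L₂ = 10^(0.4(M₂ − M₁)) = 10^(0.4 × (-9.6683)) = 10^(-3.86732) = 0.00013573.

L₁/L₂ = 0.0001357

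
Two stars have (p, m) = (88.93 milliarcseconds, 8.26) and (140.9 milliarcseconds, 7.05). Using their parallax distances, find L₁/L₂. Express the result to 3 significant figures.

L₁/L₂ = 0.824

d₁ = 1/p₁ = 1/0.08893″ = 11.245 pc; d₂ = 1/p₂ = 1/0.1409″ = 7.0972 pc.
M₁ = m₁ − 5 log₁₀ d₁ + 5 = 8.26 − 5.2548 + 5 = 8.0052.
M₂ = 7.05 − 4.2554 + 5 = 7.7946.
L₁/L₂ = 10^(0.4(M₂ − M₁)) = 10^(0.4 × (-0.2106)) = 10^(-0.08424) = 0.82368.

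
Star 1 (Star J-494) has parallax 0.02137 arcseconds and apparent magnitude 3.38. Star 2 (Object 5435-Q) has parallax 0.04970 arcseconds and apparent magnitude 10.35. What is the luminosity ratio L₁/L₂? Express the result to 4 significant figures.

L₁/L₂ = 3320

d₁ = 1/p₁ = 1/0.02137″ = 46.795 pc; d₂ = 1/p₂ = 1/0.04970″ = 20.121 pc.
M₁ = m₁ − 5 log₁₀ d₁ + 5 = 3.38 − 8.3510 + 5 = 0.0290.
M₂ = 10.35 − 6.5182 + 5 = 8.8318.
L₁/L₂ = 10^(0.4(M₂ − M₁)) = 10^(0.4 × 8.8028) = 10^3.52112 = 3319.9.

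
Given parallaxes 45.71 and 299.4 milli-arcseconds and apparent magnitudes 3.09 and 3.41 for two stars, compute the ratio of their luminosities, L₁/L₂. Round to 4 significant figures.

d₁ = 1/p₁ = 1/0.04571″ = 21.877 pc; d₂ = 1/p₂ = 1/0.2994″ = 3.34 pc.
M₁ = m₁ − 5 log₁₀ d₁ + 5 = 3.09 − 6.6999 + 5 = 1.3901.
M₂ = 3.41 − 2.6187 + 5 = 5.7913.
L₁/L₂ = 10^(0.4(M₂ − M₁)) = 10^(0.4 × 4.4012) = 10^1.76048 = 57.608.

L₁/L₂ = 57.61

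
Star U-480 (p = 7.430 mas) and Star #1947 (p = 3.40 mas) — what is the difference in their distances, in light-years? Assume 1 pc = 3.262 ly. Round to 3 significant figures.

d_A = 1/0.007430″ = 134.59 pc; d_B = 1/0.003400″ = 294.12 pc.
|d_B − d_A| = |294.12 − 134.59| = 159.53 pc = 159.53 × 3.262 ly = 520.39 ly.

520 ly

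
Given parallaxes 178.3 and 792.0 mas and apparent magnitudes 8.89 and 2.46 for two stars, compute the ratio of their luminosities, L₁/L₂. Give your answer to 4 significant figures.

L₁/L₂ = 0.05286

d₁ = 1/p₁ = 1/0.1783″ = 5.6085 pc; d₂ = 1/p₂ = 1/0.7920″ = 1.2626 pc.
M₁ = m₁ − 5 log₁₀ d₁ + 5 = 8.89 − 3.7442 + 5 = 10.1458.
M₂ = 2.46 − 0.5063 + 5 = 6.9537.
L₁/L₂ = 10^(0.4(M₂ − M₁)) = 10^(0.4 × (-3.1921)) = 10^(-1.27684) = 0.052864.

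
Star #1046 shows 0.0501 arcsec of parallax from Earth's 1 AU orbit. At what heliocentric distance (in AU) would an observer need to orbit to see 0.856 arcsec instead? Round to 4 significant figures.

Parallax scales linearly with baseline: p ∝ B, so B = p_target / p_Earth × 1 AU.
B = 0.856 / 0.0501 = 17.086 AU.

17.09 AU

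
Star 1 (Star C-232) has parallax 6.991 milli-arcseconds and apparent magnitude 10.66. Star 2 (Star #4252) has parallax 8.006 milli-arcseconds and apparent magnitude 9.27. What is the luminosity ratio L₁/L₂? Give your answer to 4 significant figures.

d₁ = 1/p₁ = 1/0.006991″ = 143.04 pc; d₂ = 1/p₂ = 1/0.008006″ = 124.91 pc.
M₁ = m₁ − 5 log₁₀ d₁ + 5 = 10.66 − 10.7773 + 5 = 4.8827.
M₂ = 9.27 − 10.4830 + 5 = 3.7870.
L₁/L₂ = 10^(0.4(M₂ − M₁)) = 10^(0.4 × (-1.0957)) = 10^(-0.43828) = 0.36452.

L₁/L₂ = 0.3645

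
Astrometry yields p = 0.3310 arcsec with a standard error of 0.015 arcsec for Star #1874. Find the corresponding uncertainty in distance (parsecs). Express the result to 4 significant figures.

0.1369 pc

d = 1/p, so σ_d = σ_p / p².
σ_d = 0.0150 / (0.3310)² = 0.0150 / 0.10956 = 0.13691 pc.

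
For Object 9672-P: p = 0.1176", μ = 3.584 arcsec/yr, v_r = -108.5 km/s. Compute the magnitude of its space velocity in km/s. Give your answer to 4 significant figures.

d = 1/p = 1/0.1176″ = 8.5034 pc.
v_t = 4.740 μ d = 4.740 × 3.584 × 8.5034 = 144.46 km/s.
v = √(v_r² + v_t²) = √((-108.5)² + 144.46²) = √32640.9 = 180.67 km/s.

180.7 km/s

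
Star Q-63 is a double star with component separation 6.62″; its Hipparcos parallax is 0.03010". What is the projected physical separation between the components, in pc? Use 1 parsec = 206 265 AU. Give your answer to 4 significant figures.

d = 1/p = 1/0.03010″ = 33.223 pc.
At distance d (pc), an angle of θ arcsec spans θ·d AU: s = 6.62 × 33.223 = 219.94 AU.
= 219.94 / 206265 = 0.0010663 pc.

0.001066 pc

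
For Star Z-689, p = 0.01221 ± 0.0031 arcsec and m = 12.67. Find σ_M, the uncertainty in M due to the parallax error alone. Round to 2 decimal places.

M = m − 5 log₁₀ d + 5 = m + 5 log₁₀ p + 5, so ∂M/∂p = 5/(p ln 10).
σ_M = (5/ln 10) · (σ_p/p) = 2.1715 × 0.0031/0.01221 = 2.1715 × 0.25389 = 0.55132.

σ_M = 0.55 mag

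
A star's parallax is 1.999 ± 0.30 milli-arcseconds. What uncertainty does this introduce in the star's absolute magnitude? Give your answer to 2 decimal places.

M = m − 5 log₁₀ d + 5 = m + 5 log₁₀ p + 5, so ∂M/∂p = 5/(p ln 10).
σ_M = (5/ln 10) · (σ_p/p) = 2.1715 × 0.30/1.999 = 2.1715 × 0.15008 = 0.3259.

σ_M = 0.33 mag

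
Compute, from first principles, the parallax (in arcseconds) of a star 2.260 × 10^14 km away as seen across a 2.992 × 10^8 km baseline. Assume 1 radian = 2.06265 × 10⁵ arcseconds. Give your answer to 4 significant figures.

0.2731 arcsec

θ ≈ B/d = (2.992 × 10^8) / (2.260 × 10^14) = 1.3239 × 10^-6 rad.
In arcseconds: 1.3239 × 10^-6 × 206265 = 0.27307″.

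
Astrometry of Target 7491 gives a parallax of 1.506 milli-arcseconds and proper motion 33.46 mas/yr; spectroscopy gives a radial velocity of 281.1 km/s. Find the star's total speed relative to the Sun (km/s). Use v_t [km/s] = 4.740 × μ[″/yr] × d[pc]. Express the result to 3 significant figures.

d = 1/p = 1/0.001506″ = 664.01 pc.
μ = 33.46 mas/yr = 0.03346 ″/yr.
v_t = 4.740 μ d = 4.740 × 0.03346 × 664.01 = 105.31 km/s.
v = √(v_r² + v_t²) = √(281.1² + 105.31²) = √90107.4 = 300.18 km/s.

300 km/s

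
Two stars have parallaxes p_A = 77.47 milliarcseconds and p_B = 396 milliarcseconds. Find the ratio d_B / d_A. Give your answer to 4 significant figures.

Since d = 1/p, d_B/d_A = p_A/p_B.
= 77.47 / 396 = 0.19563.

0.1956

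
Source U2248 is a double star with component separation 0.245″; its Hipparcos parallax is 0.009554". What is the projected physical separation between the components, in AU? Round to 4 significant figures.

d = 1/p = 1/0.009554″ = 104.67 pc.
At distance d (pc), an angle of θ arcsec spans θ·d AU: s = 0.245 × 104.67 = 25.644 AU.

25.64 AU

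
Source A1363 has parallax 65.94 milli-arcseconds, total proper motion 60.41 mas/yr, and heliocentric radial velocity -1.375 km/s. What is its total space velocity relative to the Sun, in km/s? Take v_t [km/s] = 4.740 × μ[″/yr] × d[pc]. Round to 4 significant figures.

4.555 km/s

d = 1/p = 1/0.06594″ = 15.165 pc.
μ = 60.41 mas/yr = 0.06041 ″/yr.
v_t = 4.740 μ d = 4.740 × 0.06041 × 15.165 = 4.3424 km/s.
v = √(v_r² + v_t²) = √((-1.375)² + 4.3424²) = √20.7471 = 4.5549 km/s.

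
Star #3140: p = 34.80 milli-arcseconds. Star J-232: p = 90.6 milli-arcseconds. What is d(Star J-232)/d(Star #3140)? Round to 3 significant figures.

0.384

Since d = 1/p, d_B/d_A = p_A/p_B.
= 34.80 / 90.6 = 0.38411.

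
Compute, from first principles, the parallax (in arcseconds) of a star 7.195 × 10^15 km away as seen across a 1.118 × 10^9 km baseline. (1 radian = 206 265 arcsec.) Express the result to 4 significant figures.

0.03205 arcsec

θ ≈ B/d = (1.118 × 10^9) / (7.195 × 10^15) = 1.5539 × 10^-7 rad.
In arcseconds: 1.5539 × 10^-7 × 206265 = 0.032052″.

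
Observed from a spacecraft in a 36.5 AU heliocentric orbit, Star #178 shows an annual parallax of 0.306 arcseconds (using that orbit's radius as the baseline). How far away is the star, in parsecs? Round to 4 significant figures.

119.3 pc

With baseline B (in AU) and parallax p (in arcsec), d = B/p parsecs.
d = 36.5 / 0.306 = 119.28 pc.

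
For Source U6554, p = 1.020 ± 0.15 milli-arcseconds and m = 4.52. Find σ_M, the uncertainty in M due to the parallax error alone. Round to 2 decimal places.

σ_M = 0.32 mag

M = m − 5 log₁₀ d + 5 = m + 5 log₁₀ p + 5, so ∂M/∂p = 5/(p ln 10).
σ_M = (5/ln 10) · (σ_p/p) = 2.1715 × 0.15/1.020 = 2.1715 × 0.14706 = 0.31934.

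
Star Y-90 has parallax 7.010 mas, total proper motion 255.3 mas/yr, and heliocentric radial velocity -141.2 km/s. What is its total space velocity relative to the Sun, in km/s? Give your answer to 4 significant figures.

d = 1/p = 1/0.007010″ = 142.65 pc.
μ = 255.3 mas/yr = 0.2553 ″/yr.
v_t = 4.740 μ d = 4.740 × 0.2553 × 142.65 = 172.62 km/s.
v = √(v_r² + v_t²) = √((-141.2)² + 172.62²) = √49735.1 = 223.01 km/s.

223.0 km/s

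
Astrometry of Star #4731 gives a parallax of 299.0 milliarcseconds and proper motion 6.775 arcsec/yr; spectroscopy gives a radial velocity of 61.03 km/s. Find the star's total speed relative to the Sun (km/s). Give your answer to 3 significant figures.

124 km/s

d = 1/p = 1/0.2990″ = 3.3445 pc.
v_t = 4.740 μ d = 4.740 × 6.775 × 3.3445 = 107.4 km/s.
v = √(v_r² + v_t²) = √(61.03² + 107.4²) = √15259.4 = 123.53 km/s.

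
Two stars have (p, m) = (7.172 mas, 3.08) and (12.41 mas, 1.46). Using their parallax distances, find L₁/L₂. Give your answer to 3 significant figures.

d₁ = 1/p₁ = 1/0.007172″ = 139.43 pc; d₂ = 1/p₂ = 1/0.01241″ = 80.58 pc.
M₁ = m₁ − 5 log₁₀ d₁ + 5 = 3.08 − 10.7218 + 5 = -2.6418.
M₂ = 1.46 − 9.5311 + 5 = -3.0711.
L₁/L₂ = 10^(0.4(M₂ − M₁)) = 10^(0.4 × (-0.4293)) = 10^(-0.17172) = 0.67341.

L₁/L₂ = 0.673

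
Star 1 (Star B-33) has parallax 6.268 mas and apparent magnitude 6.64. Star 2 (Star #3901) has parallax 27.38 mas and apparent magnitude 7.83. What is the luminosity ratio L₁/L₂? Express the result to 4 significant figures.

L₁/L₂ = 57.10

d₁ = 1/p₁ = 1/0.006268″ = 159.54 pc; d₂ = 1/p₂ = 1/0.02738″ = 36.523 pc.
M₁ = m₁ − 5 log₁₀ d₁ + 5 = 6.64 − 11.0143 + 5 = 0.6257.
M₂ = 7.83 − 7.8128 + 5 = 5.0172.
L₁/L₂ = 10^(0.4(M₂ − M₁)) = 10^(0.4 × 4.3915) = 10^1.75660 = 57.095.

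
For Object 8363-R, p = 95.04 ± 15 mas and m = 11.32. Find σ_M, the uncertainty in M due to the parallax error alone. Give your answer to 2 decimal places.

M = m − 5 log₁₀ d + 5 = m + 5 log₁₀ p + 5, so ∂M/∂p = 5/(p ln 10).
σ_M = (5/ln 10) · (σ_p/p) = 2.1715 × 15/95.04 = 2.1715 × 0.15783 = 0.34273.

σ_M = 0.34 mag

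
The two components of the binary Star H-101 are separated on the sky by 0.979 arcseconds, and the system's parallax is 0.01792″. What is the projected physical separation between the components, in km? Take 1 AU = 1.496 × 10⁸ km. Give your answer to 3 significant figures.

8.17 × 10^9 km

d = 1/p = 1/0.01792″ = 55.804 pc.
At distance d (pc), an angle of θ arcsec spans θ·d AU: s = 0.979 × 55.804 = 54.632 AU.
= 54.632 × 1.496 × 10⁸ km = 8.1729 × 10^9 km.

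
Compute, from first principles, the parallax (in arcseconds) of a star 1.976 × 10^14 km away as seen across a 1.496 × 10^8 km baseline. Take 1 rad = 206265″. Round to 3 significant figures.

θ ≈ B/d = (1.496 × 10^8) / (1.976 × 10^14) = 7.5709 × 10^-7 rad.
In arcseconds: 7.5709 × 10^-7 × 206265 = 0.15616″.

0.156 arcsec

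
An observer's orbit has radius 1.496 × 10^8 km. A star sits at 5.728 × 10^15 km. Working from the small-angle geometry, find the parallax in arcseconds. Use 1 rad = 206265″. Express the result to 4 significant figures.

θ ≈ B/d = (1.496 × 10^8) / (5.728 × 10^15) = 2.6117 × 10^-8 rad.
In arcseconds: 2.6117 × 10^-8 × 206265 = 0.005387″.

0.005387 arcsec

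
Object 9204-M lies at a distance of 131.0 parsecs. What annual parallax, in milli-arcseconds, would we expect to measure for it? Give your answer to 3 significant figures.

p = 1/d = 1/131 = 0.0076336 arcsec.
= 0.0076336 × 1000 = 7.6336 mas.

7.63 mas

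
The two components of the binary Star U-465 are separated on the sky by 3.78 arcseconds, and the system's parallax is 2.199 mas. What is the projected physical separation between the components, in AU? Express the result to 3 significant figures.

d = 1/p = 1/0.002199″ = 454.75 pc.
At distance d (pc), an angle of θ arcsec spans θ·d AU: s = 3.78 × 454.75 = 1719 AU.

1720 AU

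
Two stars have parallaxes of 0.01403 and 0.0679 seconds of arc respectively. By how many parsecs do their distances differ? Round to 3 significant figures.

56.5 pc

d_A = 1/0.01403″ = 71.276 pc; d_B = 1/0.06790″ = 14.728 pc.
|d_B − d_A| = |14.728 − 71.276| = 56.548 pc.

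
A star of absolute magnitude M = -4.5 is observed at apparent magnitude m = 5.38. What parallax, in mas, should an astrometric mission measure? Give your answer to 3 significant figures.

m − M = 5.38 − (-4.5) = 9.88.
d = 10^((m−M)/5 + 1) = 10^2.976 = 946.24 pc.
p = 1/d = 1/946.24 = 0.0010568 arcsec = 1.0568 mas.

1.06 mas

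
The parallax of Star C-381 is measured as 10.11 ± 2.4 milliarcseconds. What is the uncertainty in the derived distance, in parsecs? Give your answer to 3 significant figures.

23.5 pc

d = 1/p, so σ_d = σ_p / p².
σ_d = 0.00240 / (0.01011)² = 0.00240 / 0.00010221 = 23.481 pc.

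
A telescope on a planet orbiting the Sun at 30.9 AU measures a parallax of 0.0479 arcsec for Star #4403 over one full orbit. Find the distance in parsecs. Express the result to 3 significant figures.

645 pc

With baseline B (in AU) and parallax p (in arcsec), d = B/p parsecs.
d = 30.9 / 0.0479 = 645.09 pc.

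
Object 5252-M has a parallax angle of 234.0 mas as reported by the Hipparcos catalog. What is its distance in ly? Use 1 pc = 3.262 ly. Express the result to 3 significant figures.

p = 234.0 mas = 0.2340 arcsec.
d = 1/p = 1/0.2340 = 4.2735 pc.
In light-years: 4.2735 × 3.262 = 13.94 ly.

13.9 ly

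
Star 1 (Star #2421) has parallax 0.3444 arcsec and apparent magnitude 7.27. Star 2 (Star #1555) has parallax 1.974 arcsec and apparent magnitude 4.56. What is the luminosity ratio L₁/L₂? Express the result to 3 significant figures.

d₁ = 1/p₁ = 1/0.3444″ = 2.9036 pc; d₂ = 1/p₂ = 1/1.974″ = 0.50659 pc.
M₁ = m₁ − 5 log₁₀ d₁ + 5 = 7.27 − 2.3147 + 5 = 9.9553.
M₂ = 4.56 − (-1.4767) + 5 = 11.0367.
L₁/L₂ = 10^(0.4(M₂ − M₁)) = 10^(0.4 × 1.0814) = 10^0.43256 = 2.7074.

L₁/L₂ = 2.71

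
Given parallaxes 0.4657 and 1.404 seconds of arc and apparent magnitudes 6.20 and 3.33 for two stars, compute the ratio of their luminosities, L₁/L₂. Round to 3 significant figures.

d₁ = 1/p₁ = 1/0.4657″ = 2.1473 pc; d₂ = 1/p₂ = 1/1.404″ = 0.71225 pc.
M₁ = m₁ − 5 log₁₀ d₁ + 5 = 6.20 − 1.6595 + 5 = 9.5405.
M₂ = 3.33 − (-0.7368) + 5 = 9.0668.
L₁/L₂ = 10^(0.4(M₂ − M₁)) = 10^(0.4 × (-0.4737)) = 10^(-0.18948) = 0.64643.

L₁/L₂ = 0.646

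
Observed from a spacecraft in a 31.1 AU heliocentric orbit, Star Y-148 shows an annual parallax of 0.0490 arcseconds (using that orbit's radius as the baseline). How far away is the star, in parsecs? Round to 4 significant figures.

634.7 pc

With baseline B (in AU) and parallax p (in arcsec), d = B/p parsecs.
d = 31.1 / 0.0490 = 634.69 pc.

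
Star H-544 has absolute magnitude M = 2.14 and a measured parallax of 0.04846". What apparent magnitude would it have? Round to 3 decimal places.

m = 3.713

d = 1/p = 1/0.04846″ = 20.636 pc.
m − M = 5 log₁₀ d − 5 = 5 log₁₀(20.636) − 5 = 6.5731 − 5 = 1.5731.
m = M + (m − M) = 2.14 + 1.5731 = 3.713.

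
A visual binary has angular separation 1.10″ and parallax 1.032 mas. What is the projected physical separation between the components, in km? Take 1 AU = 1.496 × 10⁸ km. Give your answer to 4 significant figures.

d = 1/p = 1/0.001032″ = 968.99 pc.
At distance d (pc), an angle of θ arcsec spans θ·d AU: s = 1.10 × 968.99 = 1065.9 AU.
= 1065.9 × 1.496 × 10⁸ km = 1.5946 × 10^11 km.

1.595 × 10^11 km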